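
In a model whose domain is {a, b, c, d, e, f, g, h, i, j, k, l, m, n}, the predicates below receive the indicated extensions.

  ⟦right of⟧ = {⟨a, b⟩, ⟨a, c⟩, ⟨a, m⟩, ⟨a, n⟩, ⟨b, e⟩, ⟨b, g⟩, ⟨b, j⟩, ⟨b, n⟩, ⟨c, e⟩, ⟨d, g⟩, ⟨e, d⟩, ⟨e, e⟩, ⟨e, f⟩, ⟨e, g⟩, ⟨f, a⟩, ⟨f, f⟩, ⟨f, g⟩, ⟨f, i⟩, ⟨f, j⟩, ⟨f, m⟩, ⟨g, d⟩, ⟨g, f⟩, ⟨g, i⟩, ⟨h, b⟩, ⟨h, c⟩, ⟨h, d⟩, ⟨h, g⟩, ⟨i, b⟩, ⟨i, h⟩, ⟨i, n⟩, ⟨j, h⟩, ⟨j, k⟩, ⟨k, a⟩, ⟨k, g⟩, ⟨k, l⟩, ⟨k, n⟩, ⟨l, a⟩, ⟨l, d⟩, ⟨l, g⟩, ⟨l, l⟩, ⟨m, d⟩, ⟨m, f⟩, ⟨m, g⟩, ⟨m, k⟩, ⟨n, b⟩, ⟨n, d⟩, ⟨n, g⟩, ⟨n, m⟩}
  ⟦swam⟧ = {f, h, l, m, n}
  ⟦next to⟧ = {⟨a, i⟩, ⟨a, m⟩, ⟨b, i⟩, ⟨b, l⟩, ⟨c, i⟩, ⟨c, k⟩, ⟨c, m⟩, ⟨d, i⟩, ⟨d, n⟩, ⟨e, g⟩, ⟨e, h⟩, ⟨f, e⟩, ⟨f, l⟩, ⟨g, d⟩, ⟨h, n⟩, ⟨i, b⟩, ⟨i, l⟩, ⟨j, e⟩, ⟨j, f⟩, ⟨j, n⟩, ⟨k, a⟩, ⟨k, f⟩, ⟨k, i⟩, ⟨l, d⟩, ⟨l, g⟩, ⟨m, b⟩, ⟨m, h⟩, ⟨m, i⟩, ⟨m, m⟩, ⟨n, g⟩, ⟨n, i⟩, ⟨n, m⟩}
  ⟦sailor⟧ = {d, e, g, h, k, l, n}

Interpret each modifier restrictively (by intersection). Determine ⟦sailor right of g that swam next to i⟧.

{n}

⟦right of g⟧ = {x : ⟨x, g⟩ ∈ ⟦right of⟧} = {b, d, e, f, h, k, l, m, n}
⟦that swam⟧ = ⟦swam⟧ = {f, h, l, m, n}
⟦next to i⟧ = {x : ⟨x, i⟩ ∈ ⟦next to⟧} = {a, b, c, d, k, m, n}
⟦sailor⟧ = {d, e, g, h, k, l, n}
… ∩ ⟦right of g⟧ = {d, e, g, h, k, l, n} ∩ {b, d, e, f, h, k, l, m, n} = {d, e, h, k, l, n}
… ∩ ⟦that swam⟧ = {d, e, h, k, l, n} ∩ {f, h, l, m, n} = {h, l, n}
… ∩ ⟦next to i⟧ = {h, l, n} ∩ {a, b, c, d, k, m, n} = {n}
So ⟦sailor right of g that swam next to i⟧ = {n}.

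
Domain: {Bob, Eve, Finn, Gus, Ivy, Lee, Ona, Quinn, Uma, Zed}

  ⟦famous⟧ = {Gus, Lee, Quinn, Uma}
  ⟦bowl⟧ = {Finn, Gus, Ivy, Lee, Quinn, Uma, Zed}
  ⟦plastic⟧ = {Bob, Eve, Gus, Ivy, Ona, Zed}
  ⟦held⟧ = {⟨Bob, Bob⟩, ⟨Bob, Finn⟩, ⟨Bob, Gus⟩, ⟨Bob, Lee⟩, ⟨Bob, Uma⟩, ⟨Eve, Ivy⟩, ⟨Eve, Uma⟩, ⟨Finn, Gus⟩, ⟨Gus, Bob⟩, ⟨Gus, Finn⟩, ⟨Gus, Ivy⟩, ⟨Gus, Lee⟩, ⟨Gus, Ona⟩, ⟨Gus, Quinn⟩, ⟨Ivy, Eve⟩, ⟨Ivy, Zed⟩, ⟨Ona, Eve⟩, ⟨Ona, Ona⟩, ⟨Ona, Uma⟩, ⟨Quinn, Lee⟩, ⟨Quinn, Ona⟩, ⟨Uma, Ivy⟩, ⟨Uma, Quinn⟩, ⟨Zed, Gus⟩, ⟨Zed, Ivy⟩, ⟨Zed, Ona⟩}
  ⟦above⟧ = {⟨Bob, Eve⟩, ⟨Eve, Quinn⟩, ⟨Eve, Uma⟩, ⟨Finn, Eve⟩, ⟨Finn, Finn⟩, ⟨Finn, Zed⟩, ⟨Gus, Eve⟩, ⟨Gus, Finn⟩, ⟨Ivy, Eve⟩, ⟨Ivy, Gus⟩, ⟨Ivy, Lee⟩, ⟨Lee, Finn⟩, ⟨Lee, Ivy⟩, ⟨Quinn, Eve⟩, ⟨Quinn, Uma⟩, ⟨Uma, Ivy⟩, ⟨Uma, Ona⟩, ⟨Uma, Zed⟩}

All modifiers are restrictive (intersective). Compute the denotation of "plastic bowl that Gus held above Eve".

⟦that Gus held⟧ = {x : ⟨Gus, x⟩ ∈ ⟦held⟧} = {Bob, Finn, Ivy, Lee, Ona, Quinn}
⟦above Eve⟧ = {x : ⟨x, Eve⟩ ∈ ⟦above⟧} = {Bob, Finn, Gus, Ivy, Quinn}
⟦bowl⟧ = {Finn, Gus, Ivy, Lee, Quinn, Uma, Zed}
… ∩ ⟦that Gus held⟧ = {Finn, Gus, Ivy, Lee, Quinn, Uma, Zed} ∩ {Bob, Finn, Ivy, Lee, Ona, Quinn} = {Finn, Ivy, Lee, Quinn}
… ∩ ⟦above Eve⟧ = {Finn, Ivy, Lee, Quinn} ∩ {Bob, Finn, Gus, Ivy, Quinn} = {Finn, Ivy, Quinn}
… ∩ ⟦plastic⟧ = {Finn, Ivy, Quinn} ∩ {Bob, Eve, Gus, Ivy, Ona, Zed} = {Ivy}
So ⟦plastic bowl that Gus held above Eve⟧ = {Ivy}.

{Ivy}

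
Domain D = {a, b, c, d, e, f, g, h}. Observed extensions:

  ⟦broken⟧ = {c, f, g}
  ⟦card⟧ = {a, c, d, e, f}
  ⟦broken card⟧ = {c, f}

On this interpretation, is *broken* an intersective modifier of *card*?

yes

⟦broken⟧ ∩ ⟦card⟧ = {c, f, g} ∩ {a, c, d, e, f} = {c, f}
Observed ⟦broken card⟧ = {c, f}.
These coincide, so the modifier is intersective here.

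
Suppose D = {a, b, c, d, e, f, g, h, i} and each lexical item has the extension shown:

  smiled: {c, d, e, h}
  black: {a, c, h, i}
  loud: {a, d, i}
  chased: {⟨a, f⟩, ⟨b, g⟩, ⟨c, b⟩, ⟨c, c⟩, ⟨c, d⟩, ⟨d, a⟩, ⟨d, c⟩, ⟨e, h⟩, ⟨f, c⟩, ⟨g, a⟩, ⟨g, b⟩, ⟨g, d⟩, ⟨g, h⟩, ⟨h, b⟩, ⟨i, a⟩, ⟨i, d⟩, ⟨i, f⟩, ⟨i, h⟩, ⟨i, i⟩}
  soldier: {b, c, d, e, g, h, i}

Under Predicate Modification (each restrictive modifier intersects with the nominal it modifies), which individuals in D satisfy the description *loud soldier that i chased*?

{d, i}

⟦that i chased⟧ = {x : ⟨i, x⟩ ∈ ⟦chased⟧} = {a, d, f, h, i}
⟦soldier⟧ = {b, c, d, e, g, h, i}
… ∩ ⟦that i chased⟧ = {b, c, d, e, g, h, i} ∩ {a, d, f, h, i} = {d, h, i}
… ∩ ⟦loud⟧ = {d, h, i} ∩ {a, d, i} = {d, i}
So ⟦loud soldier that i chased⟧ = {d, i}.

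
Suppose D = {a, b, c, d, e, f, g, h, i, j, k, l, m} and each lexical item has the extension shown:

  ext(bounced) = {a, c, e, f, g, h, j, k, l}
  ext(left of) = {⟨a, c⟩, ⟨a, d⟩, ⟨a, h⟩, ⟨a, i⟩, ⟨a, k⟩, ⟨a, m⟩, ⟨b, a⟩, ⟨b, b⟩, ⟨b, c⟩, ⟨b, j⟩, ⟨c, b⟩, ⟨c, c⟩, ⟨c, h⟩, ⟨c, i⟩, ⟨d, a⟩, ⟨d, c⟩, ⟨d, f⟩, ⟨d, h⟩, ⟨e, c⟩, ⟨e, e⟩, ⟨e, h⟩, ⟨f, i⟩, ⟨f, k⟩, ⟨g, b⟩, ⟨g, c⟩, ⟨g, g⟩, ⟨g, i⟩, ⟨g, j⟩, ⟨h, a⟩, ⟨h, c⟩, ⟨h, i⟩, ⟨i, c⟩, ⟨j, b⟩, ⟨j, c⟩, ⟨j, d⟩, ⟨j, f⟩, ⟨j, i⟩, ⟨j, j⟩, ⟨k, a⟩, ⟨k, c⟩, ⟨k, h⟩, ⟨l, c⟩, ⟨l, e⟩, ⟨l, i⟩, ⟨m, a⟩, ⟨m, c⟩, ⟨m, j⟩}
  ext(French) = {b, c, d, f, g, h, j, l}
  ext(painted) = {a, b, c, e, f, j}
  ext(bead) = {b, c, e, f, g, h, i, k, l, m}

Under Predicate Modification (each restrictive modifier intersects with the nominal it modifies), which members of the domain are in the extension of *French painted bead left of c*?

{b, c}

⟦left of c⟧ = {x : ⟨x, c⟩ ∈ ⟦left of⟧} = {a, b, c, d, e, g, h, i, j, k, l, m}
⟦bead⟧ = {b, c, e, f, g, h, i, k, l, m}
… ∩ ⟦left of c⟧ = {b, c, e, f, g, h, i, k, l, m} ∩ {a, b, c, d, e, g, h, i, j, k, l, m} = {b, c, e, g, h, i, k, l, m}
… ∩ ⟦French⟧ = {b, c, e, g, h, i, k, l, m} ∩ {b, c, d, f, g, h, j, l} = {b, c, g, h, l}
… ∩ ⟦painted⟧ = {b, c, g, h, l} ∩ {a, b, c, e, f, j} = {b, c}
So ⟦French painted bead left of c⟧ = {b, c}.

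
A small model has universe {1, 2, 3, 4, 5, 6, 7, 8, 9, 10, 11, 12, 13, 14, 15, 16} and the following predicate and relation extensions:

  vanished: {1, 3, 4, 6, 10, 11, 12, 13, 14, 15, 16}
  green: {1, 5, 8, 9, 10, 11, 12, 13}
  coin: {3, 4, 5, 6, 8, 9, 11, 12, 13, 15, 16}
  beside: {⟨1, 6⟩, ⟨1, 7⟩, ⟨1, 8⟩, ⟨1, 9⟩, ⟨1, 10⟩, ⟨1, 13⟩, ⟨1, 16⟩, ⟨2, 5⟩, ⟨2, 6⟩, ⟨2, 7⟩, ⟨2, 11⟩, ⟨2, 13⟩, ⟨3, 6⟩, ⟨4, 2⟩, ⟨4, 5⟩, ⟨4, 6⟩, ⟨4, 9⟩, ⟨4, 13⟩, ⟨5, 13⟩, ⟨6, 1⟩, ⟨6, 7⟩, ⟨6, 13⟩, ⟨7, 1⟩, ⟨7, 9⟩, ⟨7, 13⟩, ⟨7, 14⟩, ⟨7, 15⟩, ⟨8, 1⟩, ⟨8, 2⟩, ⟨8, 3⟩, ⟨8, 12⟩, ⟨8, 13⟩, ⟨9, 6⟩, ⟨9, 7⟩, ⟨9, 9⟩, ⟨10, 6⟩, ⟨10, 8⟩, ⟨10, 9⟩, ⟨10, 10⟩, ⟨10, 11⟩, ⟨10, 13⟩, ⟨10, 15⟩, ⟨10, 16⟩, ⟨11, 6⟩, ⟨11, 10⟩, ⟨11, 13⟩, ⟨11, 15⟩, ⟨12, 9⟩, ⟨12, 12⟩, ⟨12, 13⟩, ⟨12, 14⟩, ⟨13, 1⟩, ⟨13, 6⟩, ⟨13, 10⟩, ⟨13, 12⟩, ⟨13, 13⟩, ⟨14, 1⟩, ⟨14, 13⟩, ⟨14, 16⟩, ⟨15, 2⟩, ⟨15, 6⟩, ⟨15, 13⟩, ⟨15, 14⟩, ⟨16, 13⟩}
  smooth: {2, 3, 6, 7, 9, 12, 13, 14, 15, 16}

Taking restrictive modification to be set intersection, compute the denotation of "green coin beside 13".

{5, 8, 11, 12, 13}

⟦beside 13⟧ = {x : ⟨x, 13⟩ ∈ ⟦beside⟧} = {1, 2, 4, 5, 6, 7, 8, 10, 11, 12, 13, 14, 15, 16}
⟦coin⟧ = {3, 4, 5, 6, 8, 9, 11, 12, 13, 15, 16}
… ∩ ⟦beside 13⟧ = {3, 4, 5, 6, 8, 9, 11, 12, 13, 15, 16} ∩ {1, 2, 4, 5, 6, 7, 8, 10, 11, 12, 13, 14, 15, 16} = {4, 5, 6, 8, 11, 12, 13, 15, 16}
… ∩ ⟦green⟧ = {4, 5, 6, 8, 11, 12, 13, 15, 16} ∩ {1, 5, 8, 9, 10, 11, 12, 13} = {5, 8, 11, 12, 13}
So ⟦green coin beside 13⟧ = {5, 8, 11, 12, 13}.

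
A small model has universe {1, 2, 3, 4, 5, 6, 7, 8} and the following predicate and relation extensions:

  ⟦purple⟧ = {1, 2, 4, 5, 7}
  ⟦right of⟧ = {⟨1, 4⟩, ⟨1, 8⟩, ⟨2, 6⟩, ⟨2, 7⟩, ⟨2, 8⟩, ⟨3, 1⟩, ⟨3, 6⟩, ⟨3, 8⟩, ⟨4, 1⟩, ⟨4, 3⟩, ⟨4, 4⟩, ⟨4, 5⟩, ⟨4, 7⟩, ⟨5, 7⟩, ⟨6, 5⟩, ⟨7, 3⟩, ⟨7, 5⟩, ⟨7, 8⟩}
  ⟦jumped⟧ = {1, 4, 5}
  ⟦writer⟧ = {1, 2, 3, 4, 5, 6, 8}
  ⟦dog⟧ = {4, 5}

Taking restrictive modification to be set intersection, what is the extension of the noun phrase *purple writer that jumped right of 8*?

{1}

⟦that jumped⟧ = ⟦jumped⟧ = {1, 4, 5}
⟦right of 8⟧ = {x : ⟨x, 8⟩ ∈ ⟦right of⟧} = {1, 2, 3, 7}
⟦writer⟧ = {1, 2, 3, 4, 5, 6, 8}
… ∩ ⟦that jumped⟧ = {1, 2, 3, 4, 5, 6, 8} ∩ {1, 4, 5} = {1, 4, 5}
… ∩ ⟦right of 8⟧ = {1, 4, 5} ∩ {1, 2, 3, 7} = {1}
… ∩ ⟦purple⟧ = {1} ∩ {1, 2, 4, 5, 7} = {1}
So ⟦purple writer that jumped right of 8⟧ = {1}.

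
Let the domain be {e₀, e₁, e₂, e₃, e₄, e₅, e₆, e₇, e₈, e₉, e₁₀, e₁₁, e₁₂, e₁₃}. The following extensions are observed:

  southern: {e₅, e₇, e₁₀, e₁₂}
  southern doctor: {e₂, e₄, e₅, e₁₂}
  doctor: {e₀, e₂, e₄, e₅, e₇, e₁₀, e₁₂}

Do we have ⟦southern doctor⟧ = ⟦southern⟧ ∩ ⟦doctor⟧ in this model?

no

⟦southern⟧ ∩ ⟦doctor⟧ = {e₅, e₇, e₁₀, e₁₂} ∩ {e₀, e₂, e₄, e₅, e₇, e₁₀, e₁₂} = {e₅, e₇, e₁₀, e₁₂}
Observed ⟦southern doctor⟧ = {e₂, e₄, e₅, e₁₂}.
These differ, so the modifier is not intersective in this model.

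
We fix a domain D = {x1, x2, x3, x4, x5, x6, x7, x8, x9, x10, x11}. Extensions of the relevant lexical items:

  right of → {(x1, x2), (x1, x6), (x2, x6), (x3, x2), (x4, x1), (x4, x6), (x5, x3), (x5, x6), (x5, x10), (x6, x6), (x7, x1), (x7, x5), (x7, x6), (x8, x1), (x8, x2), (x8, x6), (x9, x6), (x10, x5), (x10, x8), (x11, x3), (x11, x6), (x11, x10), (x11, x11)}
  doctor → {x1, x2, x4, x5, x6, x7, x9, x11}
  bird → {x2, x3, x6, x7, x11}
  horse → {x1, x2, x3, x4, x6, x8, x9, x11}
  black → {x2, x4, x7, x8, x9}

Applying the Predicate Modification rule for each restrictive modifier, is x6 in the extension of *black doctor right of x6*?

⟦right of x6⟧ = {x : ⟨x, x6⟩ ∈ ⟦right of⟧} = {x1, x2, x4, x5, x6, x7, x8, x9, x11}
⟦doctor⟧ = {x1, x2, x4, x5, x6, x7, x9, x11}
… ∩ ⟦right of x6⟧ = {x1, x2, x4, x5, x6, x7, x9, x11} ∩ {x1, x2, x4, x5, x6, x7, x8, x9, x11} = {x1, x2, x4, x5, x6, x7, x9, x11}
… ∩ ⟦black⟧ = {x1, x2, x4, x5, x6, x7, x9, x11} ∩ {x2, x4, x7, x8, x9} = {x2, x4, x7, x9}
⟦black doctor right of x6⟧ = {x2, x4, x7, x9}; x6 ∉ this set.

no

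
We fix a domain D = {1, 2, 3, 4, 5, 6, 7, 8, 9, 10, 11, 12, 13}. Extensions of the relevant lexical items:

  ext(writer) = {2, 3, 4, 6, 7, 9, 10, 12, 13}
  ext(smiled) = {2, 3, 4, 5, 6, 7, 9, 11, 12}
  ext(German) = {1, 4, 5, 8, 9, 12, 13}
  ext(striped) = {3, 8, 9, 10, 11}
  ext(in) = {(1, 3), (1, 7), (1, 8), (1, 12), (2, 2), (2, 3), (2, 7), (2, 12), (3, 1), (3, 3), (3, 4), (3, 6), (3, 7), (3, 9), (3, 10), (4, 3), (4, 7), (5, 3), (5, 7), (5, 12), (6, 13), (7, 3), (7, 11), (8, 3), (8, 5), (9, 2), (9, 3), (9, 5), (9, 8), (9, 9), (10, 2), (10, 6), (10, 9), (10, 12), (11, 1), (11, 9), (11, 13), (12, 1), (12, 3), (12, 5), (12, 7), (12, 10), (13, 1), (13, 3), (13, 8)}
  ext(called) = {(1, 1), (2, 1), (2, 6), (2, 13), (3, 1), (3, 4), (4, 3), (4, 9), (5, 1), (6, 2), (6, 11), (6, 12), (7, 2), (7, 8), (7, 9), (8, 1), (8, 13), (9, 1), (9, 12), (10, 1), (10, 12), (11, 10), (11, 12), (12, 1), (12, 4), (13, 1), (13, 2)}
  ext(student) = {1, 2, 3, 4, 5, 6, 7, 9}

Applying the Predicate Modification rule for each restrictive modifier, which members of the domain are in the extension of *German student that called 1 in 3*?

{1, 5, 9}

⟦that called 1⟧ = {x : ⟨x, 1⟩ ∈ ⟦called⟧} = {1, 2, 3, 5, 8, 9, 10, 12, 13}
⟦in 3⟧ = {x : ⟨x, 3⟩ ∈ ⟦in⟧} = {1, 2, 3, 4, 5, 7, 8, 9, 12, 13}
⟦student⟧ = {1, 2, 3, 4, 5, 6, 7, 9}
… ∩ ⟦that called 1⟧ = {1, 2, 3, 4, 5, 6, 7, 9} ∩ {1, 2, 3, 5, 8, 9, 10, 12, 13} = {1, 2, 3, 5, 9}
… ∩ ⟦in 3⟧ = {1, 2, 3, 5, 9} ∩ {1, 2, 3, 4, 5, 7, 8, 9, 12, 13} = {1, 2, 3, 5, 9}
… ∩ ⟦German⟧ = {1, 2, 3, 5, 9} ∩ {1, 4, 5, 8, 9, 12, 13} = {1, 5, 9}
So ⟦German student that called 1 in 3⟧ = {1, 5, 9}.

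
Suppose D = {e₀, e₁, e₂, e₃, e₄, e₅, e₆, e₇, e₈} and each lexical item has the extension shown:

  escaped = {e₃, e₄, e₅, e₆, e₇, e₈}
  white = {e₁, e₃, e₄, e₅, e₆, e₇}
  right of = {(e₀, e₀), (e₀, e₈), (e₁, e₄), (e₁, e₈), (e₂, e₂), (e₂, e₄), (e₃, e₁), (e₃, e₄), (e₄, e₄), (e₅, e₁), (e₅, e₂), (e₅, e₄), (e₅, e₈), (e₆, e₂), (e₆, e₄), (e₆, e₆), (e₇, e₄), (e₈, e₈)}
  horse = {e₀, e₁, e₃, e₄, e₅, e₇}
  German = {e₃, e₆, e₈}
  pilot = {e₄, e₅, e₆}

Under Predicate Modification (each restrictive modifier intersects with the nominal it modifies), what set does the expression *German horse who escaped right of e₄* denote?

{e₃}

⟦who escaped⟧ = ⟦escaped⟧ = {e₃, e₄, e₅, e₆, e₇, e₈}
⟦right of e₄⟧ = {x : ⟨x, e₄⟩ ∈ ⟦right of⟧} = {e₁, e₂, e₃, e₄, e₅, e₆, e₇}
⟦horse⟧ = {e₀, e₁, e₃, e₄, e₅, e₇}
… ∩ ⟦who escaped⟧ = {e₀, e₁, e₃, e₄, e₅, e₇} ∩ {e₃, e₄, e₅, e₆, e₇, e₈} = {e₃, e₄, e₅, e₇}
… ∩ ⟦right of e₄⟧ = {e₃, e₄, e₅, e₇} ∩ {e₁, e₂, e₃, e₄, e₅, e₆, e₇} = {e₃, e₄, e₅, e₇}
… ∩ ⟦German⟧ = {e₃, e₄, e₅, e₇} ∩ {e₃, e₆, e₈} = {e₃}
So ⟦German horse who escaped right of e₄⟧ = {e₃}.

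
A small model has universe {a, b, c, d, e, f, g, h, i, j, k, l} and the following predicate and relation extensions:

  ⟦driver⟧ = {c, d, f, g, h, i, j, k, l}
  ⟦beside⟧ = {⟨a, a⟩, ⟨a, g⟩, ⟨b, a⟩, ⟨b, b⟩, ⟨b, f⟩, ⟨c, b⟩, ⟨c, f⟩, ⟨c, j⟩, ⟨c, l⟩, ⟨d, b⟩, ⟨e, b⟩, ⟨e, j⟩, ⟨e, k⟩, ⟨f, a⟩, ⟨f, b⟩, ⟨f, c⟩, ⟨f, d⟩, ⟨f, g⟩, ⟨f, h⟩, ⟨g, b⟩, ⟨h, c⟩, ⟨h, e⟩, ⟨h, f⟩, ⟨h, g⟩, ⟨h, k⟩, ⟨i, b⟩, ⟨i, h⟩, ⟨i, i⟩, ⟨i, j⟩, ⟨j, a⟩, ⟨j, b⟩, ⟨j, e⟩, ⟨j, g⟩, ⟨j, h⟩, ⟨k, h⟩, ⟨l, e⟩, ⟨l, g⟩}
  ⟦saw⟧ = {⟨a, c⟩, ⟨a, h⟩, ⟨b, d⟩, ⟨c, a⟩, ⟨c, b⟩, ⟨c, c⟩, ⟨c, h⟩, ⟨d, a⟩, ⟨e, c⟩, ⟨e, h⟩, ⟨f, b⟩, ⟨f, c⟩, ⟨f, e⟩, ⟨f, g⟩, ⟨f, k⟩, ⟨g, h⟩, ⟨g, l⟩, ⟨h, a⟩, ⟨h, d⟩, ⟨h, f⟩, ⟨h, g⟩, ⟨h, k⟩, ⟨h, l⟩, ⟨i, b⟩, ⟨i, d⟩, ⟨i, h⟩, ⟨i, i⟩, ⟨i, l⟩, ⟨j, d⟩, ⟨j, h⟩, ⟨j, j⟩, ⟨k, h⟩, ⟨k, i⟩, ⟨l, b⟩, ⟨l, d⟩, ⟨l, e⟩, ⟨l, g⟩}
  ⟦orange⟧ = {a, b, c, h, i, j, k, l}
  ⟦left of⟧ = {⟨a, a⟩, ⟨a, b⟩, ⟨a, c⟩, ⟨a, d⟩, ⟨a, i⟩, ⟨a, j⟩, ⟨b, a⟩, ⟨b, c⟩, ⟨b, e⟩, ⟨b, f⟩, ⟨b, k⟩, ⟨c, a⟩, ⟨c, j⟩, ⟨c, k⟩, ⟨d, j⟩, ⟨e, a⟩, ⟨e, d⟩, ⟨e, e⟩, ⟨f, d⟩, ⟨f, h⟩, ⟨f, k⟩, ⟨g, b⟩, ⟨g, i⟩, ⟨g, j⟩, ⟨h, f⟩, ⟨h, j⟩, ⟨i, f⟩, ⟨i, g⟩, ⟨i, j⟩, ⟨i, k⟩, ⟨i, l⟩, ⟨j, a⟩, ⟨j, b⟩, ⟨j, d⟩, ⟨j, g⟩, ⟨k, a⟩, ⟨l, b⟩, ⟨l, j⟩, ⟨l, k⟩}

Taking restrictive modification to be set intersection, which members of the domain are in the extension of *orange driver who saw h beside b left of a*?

⟦who saw h⟧ = {x : ⟨x, h⟩ ∈ ⟦saw⟧} = {a, c, e, g, i, j, k}
⟦beside b⟧ = {x : ⟨x, b⟩ ∈ ⟦beside⟧} = {b, c, d, e, f, g, i, j}
⟦left of a⟧ = {x : ⟨x, a⟩ ∈ ⟦left of⟧} = {a, b, c, e, j, k}
⟦driver⟧ = {c, d, f, g, h, i, j, k, l}
… ∩ ⟦who saw h⟧ = {c, d, f, g, h, i, j, k, l} ∩ {a, c, e, g, i, j, k} = {c, g, i, j, k}
… ∩ ⟦beside b⟧ = {c, g, i, j, k} ∩ {b, c, d, e, f, g, i, j} = {c, g, i, j}
… ∩ ⟦left of a⟧ = {c, g, i, j} ∩ {a, b, c, e, j, k} = {c, j}
… ∩ ⟦orange⟧ = {c, j} ∩ {a, b, c, h, i, j, k, l} = {c, j}
So ⟦orange driver who saw h beside b left of a⟧ = {c, j}.

{c, j}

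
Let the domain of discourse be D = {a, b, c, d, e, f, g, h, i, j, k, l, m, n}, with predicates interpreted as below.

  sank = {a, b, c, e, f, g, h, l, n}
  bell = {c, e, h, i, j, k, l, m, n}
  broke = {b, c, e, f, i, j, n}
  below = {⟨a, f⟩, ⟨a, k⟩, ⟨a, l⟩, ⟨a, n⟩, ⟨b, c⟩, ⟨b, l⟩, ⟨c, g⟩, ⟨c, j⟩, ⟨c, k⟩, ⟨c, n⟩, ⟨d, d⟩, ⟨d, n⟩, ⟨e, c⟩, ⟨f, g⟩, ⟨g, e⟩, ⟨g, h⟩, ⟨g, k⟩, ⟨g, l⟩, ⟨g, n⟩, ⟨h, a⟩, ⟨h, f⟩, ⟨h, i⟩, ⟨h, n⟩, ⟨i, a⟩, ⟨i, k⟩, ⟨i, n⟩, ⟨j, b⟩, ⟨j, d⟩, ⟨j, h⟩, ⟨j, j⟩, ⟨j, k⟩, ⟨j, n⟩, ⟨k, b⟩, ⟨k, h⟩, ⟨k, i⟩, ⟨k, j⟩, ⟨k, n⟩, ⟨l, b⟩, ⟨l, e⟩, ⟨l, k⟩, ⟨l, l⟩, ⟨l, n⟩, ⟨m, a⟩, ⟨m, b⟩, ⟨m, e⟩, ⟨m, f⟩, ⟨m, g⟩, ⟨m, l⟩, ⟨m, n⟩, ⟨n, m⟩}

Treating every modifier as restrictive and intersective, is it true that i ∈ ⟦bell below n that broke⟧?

yes

⟦below n⟧ = {x : ⟨x, n⟩ ∈ ⟦below⟧} = {a, c, d, g, h, i, j, k, l, m}
⟦that broke⟧ = ⟦broke⟧ = {b, c, e, f, i, j, n}
⟦bell⟧ = {c, e, h, i, j, k, l, m, n}
… ∩ ⟦below n⟧ = {c, e, h, i, j, k, l, m, n} ∩ {a, c, d, g, h, i, j, k, l, m} = {c, h, i, j, k, l, m}
… ∩ ⟦that broke⟧ = {c, h, i, j, k, l, m} ∩ {b, c, e, f, i, j, n} = {c, i, j}
⟦bell below n that broke⟧ = {c, i, j}; i ∈ this set.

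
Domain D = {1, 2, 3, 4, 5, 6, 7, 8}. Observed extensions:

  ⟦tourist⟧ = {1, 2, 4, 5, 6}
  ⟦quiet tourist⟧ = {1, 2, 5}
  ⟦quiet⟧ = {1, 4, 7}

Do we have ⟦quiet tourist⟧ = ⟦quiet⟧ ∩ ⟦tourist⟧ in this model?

no

⟦quiet⟧ ∩ ⟦tourist⟧ = {1, 4, 7} ∩ {1, 2, 4, 5, 6} = {1, 4}
Observed ⟦quiet tourist⟧ = {1, 2, 5}.
These differ, so the modifier is not intersective in this model.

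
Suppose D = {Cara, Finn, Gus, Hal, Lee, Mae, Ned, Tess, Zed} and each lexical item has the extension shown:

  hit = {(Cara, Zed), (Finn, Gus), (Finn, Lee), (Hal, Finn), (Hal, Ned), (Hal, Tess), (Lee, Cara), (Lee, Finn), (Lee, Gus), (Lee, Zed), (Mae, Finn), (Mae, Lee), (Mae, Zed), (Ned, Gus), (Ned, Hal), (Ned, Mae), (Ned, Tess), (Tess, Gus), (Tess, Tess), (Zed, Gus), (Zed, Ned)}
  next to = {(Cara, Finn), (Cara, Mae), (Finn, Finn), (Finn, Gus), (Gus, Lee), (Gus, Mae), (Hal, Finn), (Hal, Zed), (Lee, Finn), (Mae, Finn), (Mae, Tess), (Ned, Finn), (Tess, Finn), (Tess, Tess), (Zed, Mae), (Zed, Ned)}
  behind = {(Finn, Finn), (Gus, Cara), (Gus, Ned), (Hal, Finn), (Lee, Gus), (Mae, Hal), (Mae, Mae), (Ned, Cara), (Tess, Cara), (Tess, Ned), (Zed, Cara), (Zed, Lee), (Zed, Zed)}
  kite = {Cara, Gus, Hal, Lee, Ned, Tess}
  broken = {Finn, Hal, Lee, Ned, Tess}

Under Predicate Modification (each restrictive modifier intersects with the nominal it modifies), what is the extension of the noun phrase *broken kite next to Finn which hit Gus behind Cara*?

{Ned, Tess}

⟦next to Finn⟧ = {x : ⟨x, Finn⟩ ∈ ⟦next to⟧} = {Cara, Finn, Hal, Lee, Mae, Ned, Tess}
⟦which hit Gus⟧ = {x : ⟨x, Gus⟩ ∈ ⟦hit⟧} = {Finn, Lee, Ned, Tess, Zed}
⟦behind Cara⟧ = {x : ⟨x, Cara⟩ ∈ ⟦behind⟧} = {Gus, Ned, Tess, Zed}
⟦kite⟧ = {Cara, Gus, Hal, Lee, Ned, Tess}
… ∩ ⟦next to Finn⟧ = {Cara, Gus, Hal, Lee, Ned, Tess} ∩ {Cara, Finn, Hal, Lee, Mae, Ned, Tess} = {Cara, Hal, Lee, Ned, Tess}
… ∩ ⟦which hit Gus⟧ = {Cara, Hal, Lee, Ned, Tess} ∩ {Finn, Lee, Ned, Tess, Zed} = {Lee, Ned, Tess}
… ∩ ⟦behind Cara⟧ = {Lee, Ned, Tess} ∩ {Gus, Ned, Tess, Zed} = {Ned, Tess}
… ∩ ⟦broken⟧ = {Ned, Tess} ∩ {Finn, Hal, Lee, Ned, Tess} = {Ned, Tess}
So ⟦broken kite next to Finn which hit Gus behind Cara⟧ = {Ned, Tess}.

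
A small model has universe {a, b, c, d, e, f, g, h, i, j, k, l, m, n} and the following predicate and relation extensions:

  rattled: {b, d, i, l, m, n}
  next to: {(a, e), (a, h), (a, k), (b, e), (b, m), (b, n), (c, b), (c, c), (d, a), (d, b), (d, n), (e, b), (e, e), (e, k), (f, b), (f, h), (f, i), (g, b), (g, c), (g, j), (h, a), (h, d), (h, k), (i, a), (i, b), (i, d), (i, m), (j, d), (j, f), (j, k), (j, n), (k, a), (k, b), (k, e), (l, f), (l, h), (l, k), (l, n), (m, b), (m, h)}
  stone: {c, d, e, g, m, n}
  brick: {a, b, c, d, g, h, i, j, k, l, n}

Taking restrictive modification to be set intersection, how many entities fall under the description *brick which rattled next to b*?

⟦which rattled⟧ = ⟦rattled⟧ = {b, d, i, l, m, n}
⟦next to b⟧ = {x : ⟨x, b⟩ ∈ ⟦next to⟧} = {c, d, e, f, g, i, k, m}
⟦brick⟧ = {a, b, c, d, g, h, i, j, k, l, n}
… ∩ ⟦which rattled⟧ = {a, b, c, d, g, h, i, j, k, l, n} ∩ {b, d, i, l, m, n} = {b, d, i, l, n}
… ∩ ⟦next to b⟧ = {b, d, i, l, n} ∩ {c, d, e, f, g, i, k, m} = {d, i}
⟦brick which rattled next to b⟧ = {d, i}, so the cardinality is 2.

2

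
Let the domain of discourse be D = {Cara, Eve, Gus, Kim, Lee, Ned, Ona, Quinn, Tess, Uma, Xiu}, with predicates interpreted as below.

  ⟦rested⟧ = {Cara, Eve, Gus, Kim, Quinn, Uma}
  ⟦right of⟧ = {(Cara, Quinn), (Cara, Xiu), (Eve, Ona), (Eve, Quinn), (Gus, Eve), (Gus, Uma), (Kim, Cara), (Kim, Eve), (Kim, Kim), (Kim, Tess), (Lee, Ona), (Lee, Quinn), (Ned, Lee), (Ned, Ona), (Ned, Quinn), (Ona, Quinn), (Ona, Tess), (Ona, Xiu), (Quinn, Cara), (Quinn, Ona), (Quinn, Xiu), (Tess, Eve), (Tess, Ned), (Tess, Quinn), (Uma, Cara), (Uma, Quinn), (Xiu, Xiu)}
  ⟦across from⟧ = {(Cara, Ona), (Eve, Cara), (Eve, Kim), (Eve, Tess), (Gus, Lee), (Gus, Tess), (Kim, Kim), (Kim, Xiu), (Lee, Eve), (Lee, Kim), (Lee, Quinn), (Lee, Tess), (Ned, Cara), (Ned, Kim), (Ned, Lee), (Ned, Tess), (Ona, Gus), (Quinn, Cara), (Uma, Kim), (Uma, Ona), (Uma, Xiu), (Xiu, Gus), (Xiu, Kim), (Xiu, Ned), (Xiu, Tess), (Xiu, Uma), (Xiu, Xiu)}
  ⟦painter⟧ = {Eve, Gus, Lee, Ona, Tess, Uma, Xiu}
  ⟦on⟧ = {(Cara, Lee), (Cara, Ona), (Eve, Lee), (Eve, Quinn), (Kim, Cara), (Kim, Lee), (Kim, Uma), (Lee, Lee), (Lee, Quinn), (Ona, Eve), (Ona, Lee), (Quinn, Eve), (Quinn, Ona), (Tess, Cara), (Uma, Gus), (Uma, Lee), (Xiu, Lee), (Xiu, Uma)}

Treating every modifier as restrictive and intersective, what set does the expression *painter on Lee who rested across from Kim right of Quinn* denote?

{Eve, Uma}

⟦on Lee⟧ = {x : ⟨x, Lee⟩ ∈ ⟦on⟧} = {Cara, Eve, Kim, Lee, Ona, Uma, Xiu}
⟦who rested⟧ = ⟦rested⟧ = {Cara, Eve, Gus, Kim, Quinn, Uma}
⟦across from Kim⟧ = {x : ⟨x, Kim⟩ ∈ ⟦across from⟧} = {Eve, Kim, Lee, Ned, Uma, Xiu}
⟦right of Quinn⟧ = {x : ⟨x, Quinn⟩ ∈ ⟦right of⟧} = {Cara, Eve, Lee, Ned, Ona, Tess, Uma}
⟦painter⟧ = {Eve, Gus, Lee, Ona, Tess, Uma, Xiu}
… ∩ ⟦on Lee⟧ = {Eve, Gus, Lee, Ona, Tess, Uma, Xiu} ∩ {Cara, Eve, Kim, Lee, Ona, Uma, Xiu} = {Eve, Lee, Ona, Uma, Xiu}
… ∩ ⟦who rested⟧ = {Eve, Lee, Ona, Uma, Xiu} ∩ {Cara, Eve, Gus, Kim, Quinn, Uma} = {Eve, Uma}
… ∩ ⟦across from Kim⟧ = {Eve, Uma} ∩ {Eve, Kim, Lee, Ned, Uma, Xiu} = {Eve, Uma}
… ∩ ⟦right of Quinn⟧ = {Eve, Uma} ∩ {Cara, Eve, Lee, Ned, Ona, Tess, Uma} = {Eve, Uma}
So ⟦painter on Lee who rested across from Kim right of Quinn⟧ = {Eve, Uma}.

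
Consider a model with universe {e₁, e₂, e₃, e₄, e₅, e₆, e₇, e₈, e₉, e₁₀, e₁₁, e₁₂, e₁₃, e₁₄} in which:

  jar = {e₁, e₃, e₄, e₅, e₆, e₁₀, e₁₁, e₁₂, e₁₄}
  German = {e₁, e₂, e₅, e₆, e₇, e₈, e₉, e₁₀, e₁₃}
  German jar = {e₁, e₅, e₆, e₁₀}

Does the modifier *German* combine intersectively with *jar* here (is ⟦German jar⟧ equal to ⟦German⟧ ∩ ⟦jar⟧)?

⟦German⟧ ∩ ⟦jar⟧ = {e₁, e₂, e₅, e₆, e₇, e₈, e₉, e₁₀, e₁₃} ∩ {e₁, e₃, e₄, e₅, e₆, e₁₀, e₁₁, e₁₂, e₁₄} = {e₁, e₅, e₆, e₁₀}
Observed ⟦German jar⟧ = {e₁, e₅, e₆, e₁₀}.
These coincide, so the modifier is intersective here.

yes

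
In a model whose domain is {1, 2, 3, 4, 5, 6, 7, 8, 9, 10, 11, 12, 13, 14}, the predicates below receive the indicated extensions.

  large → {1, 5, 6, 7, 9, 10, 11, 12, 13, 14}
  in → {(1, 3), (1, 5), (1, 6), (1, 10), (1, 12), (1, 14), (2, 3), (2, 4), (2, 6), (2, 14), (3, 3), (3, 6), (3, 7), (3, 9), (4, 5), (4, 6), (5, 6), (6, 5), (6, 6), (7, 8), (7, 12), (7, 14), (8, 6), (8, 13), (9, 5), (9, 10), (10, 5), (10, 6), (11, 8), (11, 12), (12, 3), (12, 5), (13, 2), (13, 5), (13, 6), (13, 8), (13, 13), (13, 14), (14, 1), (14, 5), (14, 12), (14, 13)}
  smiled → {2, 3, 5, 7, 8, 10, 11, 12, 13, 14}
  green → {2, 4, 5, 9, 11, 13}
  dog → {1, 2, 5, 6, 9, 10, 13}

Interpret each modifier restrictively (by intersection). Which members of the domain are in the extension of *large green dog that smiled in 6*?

{5, 13}

⟦that smiled⟧ = ⟦smiled⟧ = {2, 3, 5, 7, 8, 10, 11, 12, 13, 14}
⟦in 6⟧ = {x : ⟨x, 6⟩ ∈ ⟦in⟧} = {1, 2, 3, 4, 5, 6, 8, 10, 13}
⟦dog⟧ = {1, 2, 5, 6, 9, 10, 13}
… ∩ ⟦that smiled⟧ = {1, 2, 5, 6, 9, 10, 13} ∩ {2, 3, 5, 7, 8, 10, 11, 12, 13, 14} = {2, 5, 10, 13}
… ∩ ⟦in 6⟧ = {2, 5, 10, 13} ∩ {1, 2, 3, 4, 5, 6, 8, 10, 13} = {2, 5, 10, 13}
… ∩ ⟦large⟧ = {2, 5, 10, 13} ∩ {1, 5, 6, 7, 9, 10, 11, 12, 13, 14} = {5, 10, 13}
… ∩ ⟦green⟧ = {5, 10, 13} ∩ {2, 4, 5, 9, 11, 13} = {5, 13}
So ⟦large green dog that smiled in 6⟧ = {5, 13}.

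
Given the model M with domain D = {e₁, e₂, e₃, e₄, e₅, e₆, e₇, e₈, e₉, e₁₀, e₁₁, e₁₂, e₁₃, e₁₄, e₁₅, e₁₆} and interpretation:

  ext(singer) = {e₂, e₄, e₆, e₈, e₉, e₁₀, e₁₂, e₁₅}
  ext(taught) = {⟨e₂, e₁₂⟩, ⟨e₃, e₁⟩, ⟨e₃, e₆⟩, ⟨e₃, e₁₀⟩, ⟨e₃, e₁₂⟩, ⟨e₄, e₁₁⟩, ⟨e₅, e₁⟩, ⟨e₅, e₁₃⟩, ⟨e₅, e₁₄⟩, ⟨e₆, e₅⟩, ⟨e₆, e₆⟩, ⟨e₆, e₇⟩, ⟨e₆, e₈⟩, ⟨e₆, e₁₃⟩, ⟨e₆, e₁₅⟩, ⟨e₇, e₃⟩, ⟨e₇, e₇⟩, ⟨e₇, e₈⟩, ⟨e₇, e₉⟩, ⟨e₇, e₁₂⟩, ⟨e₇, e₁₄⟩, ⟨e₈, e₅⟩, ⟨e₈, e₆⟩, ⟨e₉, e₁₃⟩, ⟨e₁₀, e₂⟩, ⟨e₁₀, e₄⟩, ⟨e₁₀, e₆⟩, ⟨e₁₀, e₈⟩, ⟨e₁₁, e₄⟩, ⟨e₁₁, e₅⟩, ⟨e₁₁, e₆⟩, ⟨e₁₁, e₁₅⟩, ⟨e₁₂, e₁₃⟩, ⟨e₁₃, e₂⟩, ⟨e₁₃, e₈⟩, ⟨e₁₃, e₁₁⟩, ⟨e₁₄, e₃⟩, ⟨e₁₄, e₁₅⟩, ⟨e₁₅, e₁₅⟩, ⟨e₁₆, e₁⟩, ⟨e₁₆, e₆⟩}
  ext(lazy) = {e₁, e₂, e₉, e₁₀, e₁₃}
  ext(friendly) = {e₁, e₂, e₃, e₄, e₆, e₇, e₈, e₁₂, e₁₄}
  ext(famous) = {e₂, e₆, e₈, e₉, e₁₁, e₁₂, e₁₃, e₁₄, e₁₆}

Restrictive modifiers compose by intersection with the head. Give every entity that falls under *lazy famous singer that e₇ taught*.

⟦that e₇ taught⟧ = {x : ⟨e₇, x⟩ ∈ ⟦taught⟧} = {e₃, e₇, e₈, e₉, e₁₂, e₁₄}
⟦singer⟧ = {e₂, e₄, e₆, e₈, e₉, e₁₀, e₁₂, e₁₅}
… ∩ ⟦that e₇ taught⟧ = {e₂, e₄, e₆, e₈, e₉, e₁₀, e₁₂, e₁₅} ∩ {e₃, e₇, e₈, e₉, e₁₂, e₁₄} = {e₈, e₉, e₁₂}
… ∩ ⟦lazy⟧ = {e₈, e₉, e₁₂} ∩ {e₁, e₂, e₉, e₁₀, e₁₃} = {e₉}
… ∩ ⟦famous⟧ = {e₉} ∩ {e₂, e₆, e₈, e₉, e₁₁, e₁₂, e₁₃, e₁₄, e₁₆} = {e₉}
So ⟦lazy famous singer that e₇ taught⟧ = {e₉}.

{e₉}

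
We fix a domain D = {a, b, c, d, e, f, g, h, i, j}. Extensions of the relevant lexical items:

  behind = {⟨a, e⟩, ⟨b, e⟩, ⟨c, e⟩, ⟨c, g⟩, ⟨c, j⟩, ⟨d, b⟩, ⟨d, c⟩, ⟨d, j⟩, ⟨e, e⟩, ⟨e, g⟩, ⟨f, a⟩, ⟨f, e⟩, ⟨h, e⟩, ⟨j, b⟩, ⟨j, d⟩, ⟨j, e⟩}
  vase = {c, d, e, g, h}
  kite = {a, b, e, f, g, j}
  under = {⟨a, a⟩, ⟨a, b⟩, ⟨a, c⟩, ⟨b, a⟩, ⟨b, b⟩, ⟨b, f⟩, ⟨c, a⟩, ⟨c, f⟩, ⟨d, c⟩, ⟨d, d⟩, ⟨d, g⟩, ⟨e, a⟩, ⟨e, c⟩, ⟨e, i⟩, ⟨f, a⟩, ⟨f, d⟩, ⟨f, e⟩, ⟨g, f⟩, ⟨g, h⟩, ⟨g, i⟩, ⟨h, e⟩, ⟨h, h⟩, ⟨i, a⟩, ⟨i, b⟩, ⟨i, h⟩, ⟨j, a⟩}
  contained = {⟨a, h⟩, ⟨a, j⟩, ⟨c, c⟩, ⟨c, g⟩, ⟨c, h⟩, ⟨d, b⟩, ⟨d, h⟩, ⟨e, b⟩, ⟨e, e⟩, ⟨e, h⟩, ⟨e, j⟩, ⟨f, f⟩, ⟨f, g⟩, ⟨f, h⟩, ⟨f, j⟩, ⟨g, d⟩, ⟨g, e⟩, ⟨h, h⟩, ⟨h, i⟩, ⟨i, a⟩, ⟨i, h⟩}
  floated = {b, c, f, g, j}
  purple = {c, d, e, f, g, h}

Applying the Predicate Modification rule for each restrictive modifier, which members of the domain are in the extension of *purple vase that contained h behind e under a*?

⟦that contained h⟧ = {x : ⟨x, h⟩ ∈ ⟦contained⟧} = {a, c, d, e, f, h, i}
⟦behind e⟧ = {x : ⟨x, e⟩ ∈ ⟦behind⟧} = {a, b, c, e, f, h, j}
⟦under a⟧ = {x : ⟨x, a⟩ ∈ ⟦under⟧} = {a, b, c, e, f, i, j}
⟦vase⟧ = {c, d, e, g, h}
… ∩ ⟦that contained h⟧ = {c, d, e, g, h} ∩ {a, c, d, e, f, h, i} = {c, d, e, h}
… ∩ ⟦behind e⟧ = {c, d, e, h} ∩ {a, b, c, e, f, h, j} = {c, e, h}
… ∩ ⟦under a⟧ = {c, e, h} ∩ {a, b, c, e, f, i, j} = {c, e}
… ∩ ⟦purple⟧ = {c, e} ∩ {c, d, e, f, g, h} = {c, e}
So ⟦purple vase that contained h behind e under a⟧ = {c, e}.

{c, e}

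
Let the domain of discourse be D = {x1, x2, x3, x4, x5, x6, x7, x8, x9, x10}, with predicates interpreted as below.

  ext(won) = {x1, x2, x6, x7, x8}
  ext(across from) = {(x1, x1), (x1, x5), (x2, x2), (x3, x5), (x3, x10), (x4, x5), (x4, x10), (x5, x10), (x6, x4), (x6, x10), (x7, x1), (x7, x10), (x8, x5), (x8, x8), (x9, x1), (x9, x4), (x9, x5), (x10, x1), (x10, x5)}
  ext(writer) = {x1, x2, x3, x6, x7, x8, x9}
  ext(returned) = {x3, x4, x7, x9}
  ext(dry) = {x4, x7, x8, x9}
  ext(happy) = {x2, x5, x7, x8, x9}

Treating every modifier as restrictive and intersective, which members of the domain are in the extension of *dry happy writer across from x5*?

⟦across from x5⟧ = {x : ⟨x, x5⟩ ∈ ⟦across from⟧} = {x1, x3, x4, x8, x9, x10}
⟦writer⟧ = {x1, x2, x3, x6, x7, x8, x9}
… ∩ ⟦across from x5⟧ = {x1, x2, x3, x6, x7, x8, x9} ∩ {x1, x3, x4, x8, x9, x10} = {x1, x3, x8, x9}
… ∩ ⟦dry⟧ = {x1, x3, x8, x9} ∩ {x4, x7, x8, x9} = {x8, x9}
… ∩ ⟦happy⟧ = {x8, x9} ∩ {x2, x5, x7, x8, x9} = {x8, x9}
So ⟦dry happy writer across from x5⟧ = {x8, x9}.

{x8, x9}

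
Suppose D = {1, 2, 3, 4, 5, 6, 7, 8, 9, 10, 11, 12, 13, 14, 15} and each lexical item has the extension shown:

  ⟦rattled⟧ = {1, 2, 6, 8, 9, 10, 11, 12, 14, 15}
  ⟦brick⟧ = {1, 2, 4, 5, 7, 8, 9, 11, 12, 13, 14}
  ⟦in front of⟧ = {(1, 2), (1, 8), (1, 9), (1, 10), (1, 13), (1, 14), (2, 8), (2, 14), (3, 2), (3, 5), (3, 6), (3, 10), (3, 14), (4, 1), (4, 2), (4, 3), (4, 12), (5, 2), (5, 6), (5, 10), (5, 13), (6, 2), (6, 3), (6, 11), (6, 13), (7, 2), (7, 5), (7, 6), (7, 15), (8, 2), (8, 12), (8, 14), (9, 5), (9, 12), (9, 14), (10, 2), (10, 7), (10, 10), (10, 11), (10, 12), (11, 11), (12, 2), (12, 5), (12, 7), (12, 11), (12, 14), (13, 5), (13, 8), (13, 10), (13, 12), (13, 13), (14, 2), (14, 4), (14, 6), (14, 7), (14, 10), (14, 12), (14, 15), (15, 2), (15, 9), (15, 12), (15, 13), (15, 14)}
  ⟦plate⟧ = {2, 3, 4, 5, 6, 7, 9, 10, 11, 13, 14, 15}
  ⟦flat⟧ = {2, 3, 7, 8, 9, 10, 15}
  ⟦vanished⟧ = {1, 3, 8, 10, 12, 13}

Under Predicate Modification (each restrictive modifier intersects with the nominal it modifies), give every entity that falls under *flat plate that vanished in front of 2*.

{3, 10}

⟦that vanished⟧ = ⟦vanished⟧ = {1, 3, 8, 10, 12, 13}
⟦in front of 2⟧ = {x : ⟨x, 2⟩ ∈ ⟦in front of⟧} = {1, 3, 4, 5, 6, 7, 8, 10, 12, 14, 15}
⟦plate⟧ = {2, 3, 4, 5, 6, 7, 9, 10, 11, 13, 14, 15}
… ∩ ⟦that vanished⟧ = {2, 3, 4, 5, 6, 7, 9, 10, 11, 13, 14, 15} ∩ {1, 3, 8, 10, 12, 13} = {3, 10, 13}
… ∩ ⟦in front of 2⟧ = {3, 10, 13} ∩ {1, 3, 4, 5, 6, 7, 8, 10, 12, 14, 15} = {3, 10}
… ∩ ⟦flat⟧ = {3, 10} ∩ {2, 3, 7, 8, 9, 10, 15} = {3, 10}
So ⟦flat plate that vanished in front of 2⟧ = {3, 10}.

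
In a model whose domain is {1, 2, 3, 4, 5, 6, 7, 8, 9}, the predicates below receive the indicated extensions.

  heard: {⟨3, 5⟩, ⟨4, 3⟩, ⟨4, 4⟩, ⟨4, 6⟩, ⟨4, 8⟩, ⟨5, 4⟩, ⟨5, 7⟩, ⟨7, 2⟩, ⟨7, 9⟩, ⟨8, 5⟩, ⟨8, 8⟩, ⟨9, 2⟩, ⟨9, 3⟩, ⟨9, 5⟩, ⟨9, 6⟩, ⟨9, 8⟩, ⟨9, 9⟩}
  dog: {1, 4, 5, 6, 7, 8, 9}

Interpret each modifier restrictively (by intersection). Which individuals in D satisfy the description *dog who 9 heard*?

{5, 6, 8, 9}

⟦who 9 heard⟧ = {x : ⟨9, x⟩ ∈ ⟦heard⟧} = {2, 3, 5, 6, 8, 9}
⟦dog⟧ = {1, 4, 5, 6, 7, 8, 9}
… ∩ ⟦who 9 heard⟧ = {1, 4, 5, 6, 7, 8, 9} ∩ {2, 3, 5, 6, 8, 9} = {5, 6, 8, 9}
So ⟦dog who 9 heard⟧ = {5, 6, 8, 9}.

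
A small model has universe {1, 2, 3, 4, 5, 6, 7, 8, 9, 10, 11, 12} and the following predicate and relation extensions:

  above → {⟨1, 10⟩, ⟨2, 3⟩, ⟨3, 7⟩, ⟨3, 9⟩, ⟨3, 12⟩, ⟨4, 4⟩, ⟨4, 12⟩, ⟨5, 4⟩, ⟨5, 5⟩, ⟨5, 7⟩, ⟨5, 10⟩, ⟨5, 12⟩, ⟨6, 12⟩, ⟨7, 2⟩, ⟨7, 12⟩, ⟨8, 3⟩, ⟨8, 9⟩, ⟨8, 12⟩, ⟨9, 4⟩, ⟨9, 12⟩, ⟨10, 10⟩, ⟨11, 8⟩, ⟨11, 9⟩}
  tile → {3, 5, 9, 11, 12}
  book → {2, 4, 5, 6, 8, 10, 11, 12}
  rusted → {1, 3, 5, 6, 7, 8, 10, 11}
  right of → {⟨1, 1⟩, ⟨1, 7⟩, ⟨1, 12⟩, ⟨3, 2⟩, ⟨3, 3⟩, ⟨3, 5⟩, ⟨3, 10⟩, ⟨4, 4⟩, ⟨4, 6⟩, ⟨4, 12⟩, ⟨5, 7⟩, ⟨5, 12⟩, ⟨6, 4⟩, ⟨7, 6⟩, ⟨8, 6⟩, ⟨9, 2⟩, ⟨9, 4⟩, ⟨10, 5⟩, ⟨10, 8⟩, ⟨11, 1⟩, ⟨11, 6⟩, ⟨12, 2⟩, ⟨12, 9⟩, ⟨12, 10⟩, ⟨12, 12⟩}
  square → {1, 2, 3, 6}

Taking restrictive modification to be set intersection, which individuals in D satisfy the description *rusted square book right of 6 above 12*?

{}

⟦right of 6⟧ = {x : ⟨x, 6⟩ ∈ ⟦right of⟧} = {4, 7, 8, 11}
⟦above 12⟧ = {x : ⟨x, 12⟩ ∈ ⟦above⟧} = {3, 4, 5, 6, 7, 8, 9}
⟦book⟧ = {2, 4, 5, 6, 8, 10, 11, 12}
… ∩ ⟦right of 6⟧ = {2, 4, 5, 6, 8, 10, 11, 12} ∩ {4, 7, 8, 11} = {4, 8, 11}
… ∩ ⟦above 12⟧ = {4, 8, 11} ∩ {3, 4, 5, 6, 7, 8, 9} = {4, 8}
… ∩ ⟦rusted⟧ = {4, 8} ∩ {1, 3, 5, 6, 7, 8, 10, 11} = {8}
… ∩ ⟦square⟧ = {8} ∩ {1, 2, 3, 6} = ∅
So ⟦rusted square book right of 6 above 12⟧ = {}.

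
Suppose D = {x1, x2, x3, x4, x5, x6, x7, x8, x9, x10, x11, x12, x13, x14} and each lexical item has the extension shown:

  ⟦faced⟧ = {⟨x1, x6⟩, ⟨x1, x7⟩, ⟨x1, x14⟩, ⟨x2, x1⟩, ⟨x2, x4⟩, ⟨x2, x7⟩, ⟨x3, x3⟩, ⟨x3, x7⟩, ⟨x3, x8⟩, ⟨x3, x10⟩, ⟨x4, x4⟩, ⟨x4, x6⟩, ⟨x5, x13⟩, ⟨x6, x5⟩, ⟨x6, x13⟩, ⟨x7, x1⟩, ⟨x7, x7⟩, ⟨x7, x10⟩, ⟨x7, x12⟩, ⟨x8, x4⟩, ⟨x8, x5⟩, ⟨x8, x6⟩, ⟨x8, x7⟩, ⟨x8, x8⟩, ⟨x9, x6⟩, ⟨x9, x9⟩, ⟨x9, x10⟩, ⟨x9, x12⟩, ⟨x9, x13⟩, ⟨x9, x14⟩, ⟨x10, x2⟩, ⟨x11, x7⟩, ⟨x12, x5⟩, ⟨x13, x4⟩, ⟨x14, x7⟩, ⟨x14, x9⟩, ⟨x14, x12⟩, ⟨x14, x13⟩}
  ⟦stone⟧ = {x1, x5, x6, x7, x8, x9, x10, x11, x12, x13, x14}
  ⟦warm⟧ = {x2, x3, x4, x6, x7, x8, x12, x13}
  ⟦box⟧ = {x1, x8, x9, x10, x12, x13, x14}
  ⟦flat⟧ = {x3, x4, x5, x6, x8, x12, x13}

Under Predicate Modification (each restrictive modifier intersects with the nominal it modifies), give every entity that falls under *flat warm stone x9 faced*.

⟦x9 faced⟧ = {x : ⟨x9, x⟩ ∈ ⟦faced⟧} = {x6, x9, x10, x12, x13, x14}
⟦stone⟧ = {x1, x5, x6, x7, x8, x9, x10, x11, x12, x13, x14}
… ∩ ⟦x9 faced⟧ = {x1, x5, x6, x7, x8, x9, x10, x11, x12, x13, x14} ∩ {x6, x9, x10, x12, x13, x14} = {x6, x9, x10, x12, x13, x14}
… ∩ ⟦flat⟧ = {x6, x9, x10, x12, x13, x14} ∩ {x3, x4, x5, x6, x8, x12, x13} = {x6, x12, x13}
… ∩ ⟦warm⟧ = {x6, x12, x13} ∩ {x2, x3, x4, x6, x7, x8, x12, x13} = {x6, x12, x13}
So ⟦flat warm stone x9 faced⟧ = {x6, x12, x13}.

{x6, x12, x13}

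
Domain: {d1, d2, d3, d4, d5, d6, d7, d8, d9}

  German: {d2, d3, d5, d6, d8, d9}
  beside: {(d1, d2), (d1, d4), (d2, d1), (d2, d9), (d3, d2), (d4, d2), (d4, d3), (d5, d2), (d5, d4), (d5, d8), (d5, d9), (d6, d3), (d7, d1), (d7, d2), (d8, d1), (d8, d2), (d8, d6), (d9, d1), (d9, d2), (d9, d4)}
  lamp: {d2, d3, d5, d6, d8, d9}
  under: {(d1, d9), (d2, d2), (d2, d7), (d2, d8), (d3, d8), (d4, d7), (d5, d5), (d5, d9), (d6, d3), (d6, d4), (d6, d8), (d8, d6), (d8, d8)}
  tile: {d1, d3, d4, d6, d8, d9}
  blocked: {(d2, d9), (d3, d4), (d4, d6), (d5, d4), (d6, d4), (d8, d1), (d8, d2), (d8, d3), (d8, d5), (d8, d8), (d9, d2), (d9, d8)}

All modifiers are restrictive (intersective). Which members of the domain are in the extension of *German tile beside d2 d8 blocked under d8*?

{d3, d8}

⟦beside d2⟧ = {x : ⟨x, d2⟩ ∈ ⟦beside⟧} = {d1, d3, d4, d5, d7, d8, d9}
⟦d8 blocked⟧ = {x : ⟨d8, x⟩ ∈ ⟦blocked⟧} = {d1, d2, d3, d5, d8}
⟦under d8⟧ = {x : ⟨x, d8⟩ ∈ ⟦under⟧} = {d2, d3, d6, d8}
⟦tile⟧ = {d1, d3, d4, d6, d8, d9}
… ∩ ⟦beside d2⟧ = {d1, d3, d4, d6, d8, d9} ∩ {d1, d3, d4, d5, d7, d8, d9} = {d1, d3, d4, d8, d9}
… ∩ ⟦d8 blocked⟧ = {d1, d3, d4, d8, d9} ∩ {d1, d2, d3, d5, d8} = {d1, d3, d8}
… ∩ ⟦under d8⟧ = {d1, d3, d8} ∩ {d2, d3, d6, d8} = {d3, d8}
… ∩ ⟦German⟧ = {d3, d8} ∩ {d2, d3, d5, d6, d8, d9} = {d3, d8}
So ⟦German tile beside d2 d8 blocked under d8⟧ = {d3, d8}.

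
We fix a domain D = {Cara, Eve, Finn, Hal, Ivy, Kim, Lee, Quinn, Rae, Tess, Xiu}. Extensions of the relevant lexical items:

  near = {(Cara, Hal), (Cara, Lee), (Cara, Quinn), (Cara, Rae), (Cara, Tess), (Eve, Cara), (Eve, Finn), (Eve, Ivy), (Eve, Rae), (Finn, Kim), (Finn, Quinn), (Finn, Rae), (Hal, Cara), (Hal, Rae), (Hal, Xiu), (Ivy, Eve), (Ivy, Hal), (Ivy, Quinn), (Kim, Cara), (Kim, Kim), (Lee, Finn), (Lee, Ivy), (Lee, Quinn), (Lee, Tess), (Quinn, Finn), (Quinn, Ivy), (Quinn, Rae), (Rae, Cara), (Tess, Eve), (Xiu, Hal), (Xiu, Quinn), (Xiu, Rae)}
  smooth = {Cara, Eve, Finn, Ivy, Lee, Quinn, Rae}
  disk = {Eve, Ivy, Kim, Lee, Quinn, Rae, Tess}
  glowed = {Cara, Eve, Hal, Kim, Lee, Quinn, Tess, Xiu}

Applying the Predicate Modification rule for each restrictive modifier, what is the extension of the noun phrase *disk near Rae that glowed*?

⟦near Rae⟧ = {x : ⟨x, Rae⟩ ∈ ⟦near⟧} = {Cara, Eve, Finn, Hal, Quinn, Xiu}
⟦that glowed⟧ = ⟦glowed⟧ = {Cara, Eve, Hal, Kim, Lee, Quinn, Tess, Xiu}
⟦disk⟧ = {Eve, Ivy, Kim, Lee, Quinn, Rae, Tess}
… ∩ ⟦near Rae⟧ = {Eve, Ivy, Kim, Lee, Quinn, Rae, Tess} ∩ {Cara, Eve, Finn, Hal, Quinn, Xiu} = {Eve, Quinn}
… ∩ ⟦that glowed⟧ = {Eve, Quinn} ∩ {Cara, Eve, Hal, Kim, Lee, Quinn, Tess, Xiu} = {Eve, Quinn}
So ⟦disk near Rae that glowed⟧ = {Eve, Quinn}.

{Eve, Quinn}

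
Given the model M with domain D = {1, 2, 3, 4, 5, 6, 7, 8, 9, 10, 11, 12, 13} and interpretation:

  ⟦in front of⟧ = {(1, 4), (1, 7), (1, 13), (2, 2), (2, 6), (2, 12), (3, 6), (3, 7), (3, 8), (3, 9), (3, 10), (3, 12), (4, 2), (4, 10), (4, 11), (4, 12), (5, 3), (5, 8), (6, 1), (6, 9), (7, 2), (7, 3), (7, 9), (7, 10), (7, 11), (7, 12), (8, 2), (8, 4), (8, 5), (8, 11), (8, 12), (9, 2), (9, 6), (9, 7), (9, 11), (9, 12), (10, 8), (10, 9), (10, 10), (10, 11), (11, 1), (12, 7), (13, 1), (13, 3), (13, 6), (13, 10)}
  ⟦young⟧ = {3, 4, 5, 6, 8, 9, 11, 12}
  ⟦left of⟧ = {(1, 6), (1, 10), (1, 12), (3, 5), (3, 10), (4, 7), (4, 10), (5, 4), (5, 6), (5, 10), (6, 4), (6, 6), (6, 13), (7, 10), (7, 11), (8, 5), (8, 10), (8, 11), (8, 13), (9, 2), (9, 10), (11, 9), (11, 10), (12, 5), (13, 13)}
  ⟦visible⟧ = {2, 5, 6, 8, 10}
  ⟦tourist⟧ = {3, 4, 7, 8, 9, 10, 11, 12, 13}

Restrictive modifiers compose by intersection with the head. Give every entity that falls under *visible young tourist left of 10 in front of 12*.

{8}

⟦left of 10⟧ = {x : ⟨x, 10⟩ ∈ ⟦left of⟧} = {1, 3, 4, 5, 7, 8, 9, 11}
⟦in front of 12⟧ = {x : ⟨x, 12⟩ ∈ ⟦in front of⟧} = {2, 3, 4, 7, 8, 9}
⟦tourist⟧ = {3, 4, 7, 8, 9, 10, 11, 12, 13}
… ∩ ⟦left of 10⟧ = {3, 4, 7, 8, 9, 10, 11, 12, 13} ∩ {1, 3, 4, 5, 7, 8, 9, 11} = {3, 4, 7, 8, 9, 11}
… ∩ ⟦in front of 12⟧ = {3, 4, 7, 8, 9, 11} ∩ {2, 3, 4, 7, 8, 9} = {3, 4, 7, 8, 9}
… ∩ ⟦visible⟧ = {3, 4, 7, 8, 9} ∩ {2, 5, 6, 8, 10} = {8}
… ∩ ⟦young⟧ = {8} ∩ {3, 4, 5, 6, 8, 9, 11, 12} = {8}
So ⟦visible young tourist left of 10 in front of 12⟧ = {8}.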